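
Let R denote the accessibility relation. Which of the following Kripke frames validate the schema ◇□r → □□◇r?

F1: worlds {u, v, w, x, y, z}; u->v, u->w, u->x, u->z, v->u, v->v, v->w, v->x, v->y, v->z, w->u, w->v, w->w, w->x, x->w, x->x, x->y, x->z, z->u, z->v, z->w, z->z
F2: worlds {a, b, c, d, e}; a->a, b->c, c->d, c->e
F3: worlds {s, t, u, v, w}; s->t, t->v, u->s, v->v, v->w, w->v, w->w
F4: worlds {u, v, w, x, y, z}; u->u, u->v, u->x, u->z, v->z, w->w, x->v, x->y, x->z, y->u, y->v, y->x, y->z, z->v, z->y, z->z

F4

This is the axiom for a generalized confluence (Geach) condition; its first-order frame correspondent is ∀x ∀y ∀z ((xRy ∧ xR²z) → ∃w (yRw ∧ zRw)).
F1: fails — uRv, uR²y but no t with vRt and yRt.
F2: fails — bRc, bR²d but no w with cRw and dRw.
F3: fails — uRs, uR²t but no w* with sRw* and tRw*.
F4: condition met.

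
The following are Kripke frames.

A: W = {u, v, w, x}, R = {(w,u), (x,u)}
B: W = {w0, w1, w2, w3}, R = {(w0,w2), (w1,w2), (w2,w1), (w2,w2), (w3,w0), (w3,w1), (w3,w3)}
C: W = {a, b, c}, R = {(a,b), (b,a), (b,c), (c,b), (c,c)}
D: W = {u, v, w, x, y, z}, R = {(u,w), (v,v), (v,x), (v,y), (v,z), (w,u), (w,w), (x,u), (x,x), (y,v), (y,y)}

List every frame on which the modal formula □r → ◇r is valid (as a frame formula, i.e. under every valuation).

B, C

The schema corresponds to seriality: ∀x ∃y Rxy.
A: fails — world u has no successor.
B: satisfies the condition.
C: satisfies the condition.
D: fails — world z has no successor.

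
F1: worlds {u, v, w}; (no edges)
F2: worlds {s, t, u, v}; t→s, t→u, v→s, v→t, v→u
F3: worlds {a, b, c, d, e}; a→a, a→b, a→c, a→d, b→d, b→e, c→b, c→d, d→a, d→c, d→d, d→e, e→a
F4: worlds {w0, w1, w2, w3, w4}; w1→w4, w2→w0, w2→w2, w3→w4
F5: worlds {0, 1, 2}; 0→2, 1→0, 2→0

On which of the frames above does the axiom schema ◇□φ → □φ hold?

F1

Frame correspondent (Sahlqvist): ∀x ∀y ∀z (Rxy ∧ Rxz → Ryz) — i.e. the Euclidean property.
F1: holds.
F2: fails — Rts and Rts but not Rss.
F3: fails — Rab and Rab but not Rbb.
F4: fails — Rw1w4 and Rw1w4 but not Rw4w4.
F5: fails — R02 and R02 but not R22.
Valid on: F1.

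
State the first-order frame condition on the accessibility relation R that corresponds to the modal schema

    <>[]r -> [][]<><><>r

This is a Sahlqvist (Geach-type) schema ◇^1□^1r → □^2◇^3r.
Minimal-valuation argument: fix x; take any y with xR^1y and any z with xR^2z. Set V(r) to the set of worlds R-reachable from y in exactly 1 step. Then □^1r holds at y, so the antecedent holds at x; validity forces ◇^3r at z, giving a w with zR^3w and yR^1w.
First-order correspondent: forall x forall y forall z ((xRy & x R^2 z) -> exists w (yRw & z R^3 w)).

forall x forall y forall z ((xRy & x R^2 z) -> exists w (yRw & z R^3 w))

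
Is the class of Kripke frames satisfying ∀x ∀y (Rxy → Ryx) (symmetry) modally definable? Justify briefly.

Yes: it is symmetry, defined by the B schema r → □◇r.
Suppose r→□◇r is valid. Take Rxy and set V(r)={x}. Then r at x, so □◇r at x, so ◇r at y, so some z with Ryz has r; z=x, i.e. Ryx.

Definable; r → □◇r defines it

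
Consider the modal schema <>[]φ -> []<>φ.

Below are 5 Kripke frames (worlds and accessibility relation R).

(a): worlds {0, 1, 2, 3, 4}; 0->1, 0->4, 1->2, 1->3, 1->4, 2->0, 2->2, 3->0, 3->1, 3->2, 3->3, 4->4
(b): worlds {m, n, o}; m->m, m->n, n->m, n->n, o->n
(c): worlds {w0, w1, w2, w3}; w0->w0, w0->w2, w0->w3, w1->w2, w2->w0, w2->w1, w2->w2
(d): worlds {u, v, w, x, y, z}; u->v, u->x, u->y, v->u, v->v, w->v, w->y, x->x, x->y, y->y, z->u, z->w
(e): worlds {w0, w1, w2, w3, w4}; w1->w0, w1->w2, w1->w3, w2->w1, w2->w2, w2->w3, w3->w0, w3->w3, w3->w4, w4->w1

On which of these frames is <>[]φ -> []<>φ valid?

(b)

Frame correspondent (Sahlqvist): forall x forall y forall z (Rxy & Rxz -> exists w (Ryw & Rzw)) — i.e. convergence.
(a): fails — R12 and R14 but 2 and 4 have no common successor.
(b): ✓.
(c): fails — Rw0w2 and Rw0w3 but w2 and w3 have no common successor.
(d): fails — Ruv and Rux but v and x have no common successor.
(e): fails — Rw1w2 and Rw1w0 but w2 and w0 have no common successor.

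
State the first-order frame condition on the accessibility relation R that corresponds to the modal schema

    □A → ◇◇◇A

∀x ∃w (xRw ∧ xR³w)

This is a Sahlqvist (Geach-type) schema ◇^0□^1A → □^0◇^3A.
Minimal-valuation argument: fix x; take any y with xR^0y and any z with xR^0z. Set V(A) to the set of worlds R-reachable from y in exactly 1 step. Then □^1A holds at y, so the antecedent holds at x; validity forces ◇^3A at z, giving a w with zR^3w and yR^1w.
First-order correspondent: ∀x ∃w (xRw ∧ xR³w).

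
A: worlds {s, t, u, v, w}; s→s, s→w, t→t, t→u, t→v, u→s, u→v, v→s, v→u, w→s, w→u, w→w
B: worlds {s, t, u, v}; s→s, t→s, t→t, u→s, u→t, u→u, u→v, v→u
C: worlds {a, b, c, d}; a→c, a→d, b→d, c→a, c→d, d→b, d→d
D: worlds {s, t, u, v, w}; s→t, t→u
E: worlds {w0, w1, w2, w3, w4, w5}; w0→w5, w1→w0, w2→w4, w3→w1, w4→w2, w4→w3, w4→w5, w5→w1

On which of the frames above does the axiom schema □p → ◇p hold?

This is the axiom for seriality; its first-order frame correspondent is ∀x ∃y Rxy.
A: ✓.
B: ✓.
C: ✓.
D: fails — world u has no successor.
E: ✓.
Valid on: A, B, C, E.

A, B, C, E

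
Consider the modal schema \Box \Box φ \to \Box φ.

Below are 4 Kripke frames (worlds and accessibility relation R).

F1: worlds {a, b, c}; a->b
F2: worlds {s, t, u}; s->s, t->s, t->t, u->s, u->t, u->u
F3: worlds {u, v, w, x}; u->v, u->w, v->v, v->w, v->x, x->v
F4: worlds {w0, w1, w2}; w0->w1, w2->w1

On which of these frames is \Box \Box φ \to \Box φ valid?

F2, F3

The schema corresponds to density: \forall x \forall y (Rxy \to \exists z (Rxz \wedge Rzy)).
F1: fails — Rab but no z with Raz and Rzb.
F2: holds.
F3: holds.
F4: fails — Rw0w1 but no z with Rw0z and Rzw1.
Valid on: F2, F3.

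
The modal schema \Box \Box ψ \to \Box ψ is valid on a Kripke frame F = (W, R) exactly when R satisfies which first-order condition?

Suppose □□ψ→□ψ is valid. Take Rxy and set V(ψ)={w : xR²w}. Then □□ψ at x, so □ψ at x, so ψ at y, i.e. ∃z(Rxz∧Rzy).
Conversely, on a frame with density the schema holds at every world under every valuation.
Frame condition: \forall x \forall y (Rxy \to \exists z (Rxz \wedge Rzy)).

Density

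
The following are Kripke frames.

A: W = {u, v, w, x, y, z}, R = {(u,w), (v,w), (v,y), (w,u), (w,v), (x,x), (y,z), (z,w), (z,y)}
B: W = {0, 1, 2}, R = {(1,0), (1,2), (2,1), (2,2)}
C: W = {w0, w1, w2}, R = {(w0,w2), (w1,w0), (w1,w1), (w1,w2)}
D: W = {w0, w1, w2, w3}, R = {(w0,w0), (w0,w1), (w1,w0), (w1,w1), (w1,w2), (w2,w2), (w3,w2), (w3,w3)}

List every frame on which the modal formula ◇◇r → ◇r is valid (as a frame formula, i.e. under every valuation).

Frame correspondent (Sahlqvist): ∀x ∀y ∀z (Rxy ∧ Ryz → Rxz) — i.e. transitivity.
A: fails — Rwu and Ruw but not Rww.
B: fails — R12 and R21 but not R11.
C: condition met.
D: fails — Rw0w1 and Rw1w2 but not Rw0w2.

C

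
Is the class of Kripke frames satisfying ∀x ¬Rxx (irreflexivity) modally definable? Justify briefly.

Modal frame validity is preserved under surjective bounded morphisms.
The 4-cycle (worlds w0,w1,w2,w3 with w0→w1→w2→w3→w0) is irreflexive, and the map sending every world to a single reflexive point • is a surjective bounded morphism (forth: every edge maps to (•,•); back: every world has a successor). So any modal formula valid on the 4-cycle is also valid on the reflexive point, which is not irreflexive.
So no modal formula (or set of formulas) defines exactly the irreflexive frames.

No — not modally definable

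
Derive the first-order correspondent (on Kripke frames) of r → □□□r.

This is a Sahlqvist (Geach-type) schema ◇^0□^0r → □^3◇^0r.
First-order correspondent: ∀x ∀z (xR³z → ∃w (x = w ∧ z = w)).

∀x ∀z (xR³z → ∃w (x = w ∧ z = w))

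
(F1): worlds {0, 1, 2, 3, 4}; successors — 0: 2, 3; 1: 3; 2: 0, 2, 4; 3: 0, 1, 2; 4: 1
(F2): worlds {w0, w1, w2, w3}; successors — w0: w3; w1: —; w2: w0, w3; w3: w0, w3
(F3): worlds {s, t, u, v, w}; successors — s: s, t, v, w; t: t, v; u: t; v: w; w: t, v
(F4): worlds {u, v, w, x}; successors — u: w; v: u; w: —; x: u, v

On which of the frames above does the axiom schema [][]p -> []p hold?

(F2)

This is the axiom for density; its first-order frame correspondent is forall x forall y (Rxy -> exists z (Rxz & Rzy)).
(F1): fails — R31 but no z with R3z and Rz1.
(F2): condition met.
(F3): fails — Rvw but no z with Rvz and Rzw.
(F4): fails — Rvu but no z with Rvz and Rzu.
Valid on: (F2).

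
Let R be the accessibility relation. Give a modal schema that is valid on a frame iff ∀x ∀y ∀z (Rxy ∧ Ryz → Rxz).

The condition is transitivity. The 4 schema □s → □□s defines it.

□s → □□s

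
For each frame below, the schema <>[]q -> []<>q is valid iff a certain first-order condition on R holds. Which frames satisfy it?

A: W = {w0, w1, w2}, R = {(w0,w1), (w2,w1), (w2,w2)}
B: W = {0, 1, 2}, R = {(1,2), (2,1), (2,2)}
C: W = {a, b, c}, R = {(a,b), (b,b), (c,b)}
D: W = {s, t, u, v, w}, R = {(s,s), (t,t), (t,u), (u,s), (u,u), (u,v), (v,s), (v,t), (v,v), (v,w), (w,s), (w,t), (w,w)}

This is the axiom for convergence; its first-order frame correspondent is forall x forall y forall z (Rxy & Rxz -> exists w (Ryw & Rzw)).
A: fails — Rw0w1 and Rw0w1 but w1 and w1 have no common successor.
B: ✓.
C: ✓.
D: fails — Rvt and Rvs but t and s have no common successor.
Valid on: B, C.

B, C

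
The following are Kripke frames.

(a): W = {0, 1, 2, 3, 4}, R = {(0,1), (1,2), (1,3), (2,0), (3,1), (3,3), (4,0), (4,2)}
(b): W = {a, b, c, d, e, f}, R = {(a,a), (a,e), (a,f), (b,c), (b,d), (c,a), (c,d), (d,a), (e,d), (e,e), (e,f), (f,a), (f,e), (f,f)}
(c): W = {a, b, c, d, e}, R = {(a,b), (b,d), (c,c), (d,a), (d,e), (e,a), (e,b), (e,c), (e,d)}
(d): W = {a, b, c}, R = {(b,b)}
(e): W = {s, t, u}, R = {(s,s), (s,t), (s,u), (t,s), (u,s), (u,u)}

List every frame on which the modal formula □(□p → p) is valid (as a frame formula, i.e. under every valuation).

(d)

Frame correspondent (Sahlqvist): ∀x ∀y (Rxy → Ryy) — i.e. shift-reflexivity.
(a): fails — R31 but not R11.
(b): fails — Rbc but not Rcc.
(c): fails — Reb but not Rbb.
(d): ✓.
(e): fails — Rst but not Rtt.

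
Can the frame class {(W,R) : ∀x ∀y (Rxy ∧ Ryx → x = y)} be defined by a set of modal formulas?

Any modally definable frame class is closed under surjective bounded morphisms.
The 6-cycle (worlds a,b,c,d,e,f with a→b→c→d→e→f→a) is antisymmetric. Sending even-indexed worlds to s and odd-indexed worlds to t is a surjective bounded morphism onto the two-world frame with s↔t, which is not antisymmetric.
So the class is not modally definable.

No — not modally definable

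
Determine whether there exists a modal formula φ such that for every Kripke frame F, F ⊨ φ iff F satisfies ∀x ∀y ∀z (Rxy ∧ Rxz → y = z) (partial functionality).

Definable; ◇q → □q defines it

This is a Sahlqvist condition; the CD axiom ◇q → □q defines it.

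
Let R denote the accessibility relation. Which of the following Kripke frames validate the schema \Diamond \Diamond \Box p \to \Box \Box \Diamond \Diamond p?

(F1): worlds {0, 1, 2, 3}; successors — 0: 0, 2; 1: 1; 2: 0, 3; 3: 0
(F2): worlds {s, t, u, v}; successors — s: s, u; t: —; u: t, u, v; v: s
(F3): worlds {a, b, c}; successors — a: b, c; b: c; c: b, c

(F1), (F3)

Frame correspondent (Sahlqvist): \forall x \forall y \forall z ((x R^2 y \wedge x R^2 z) \to \exists w (yRw \wedge z R^2 w)) — i.e. a generalized confluence (Geach) condition.
(F1): condition met.
(F2): fails — sR²s, sR²t but no w with sRw and tR²w.
(F3): condition met.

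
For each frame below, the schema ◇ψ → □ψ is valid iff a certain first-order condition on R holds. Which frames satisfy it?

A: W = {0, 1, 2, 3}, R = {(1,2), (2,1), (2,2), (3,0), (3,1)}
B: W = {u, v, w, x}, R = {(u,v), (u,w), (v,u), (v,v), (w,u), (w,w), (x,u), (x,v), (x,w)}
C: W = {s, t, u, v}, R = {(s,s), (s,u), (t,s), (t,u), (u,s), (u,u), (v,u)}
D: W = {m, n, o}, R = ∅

D

The schema corresponds to partial functionality: ∀x ∀y ∀z (Rxy ∧ Rxz → y = z).
A: fails — 2 sees both 1 and 2.
B: fails — u sees both v and w.
C: fails — s sees both s and u.
D: ✓.
Valid on: D.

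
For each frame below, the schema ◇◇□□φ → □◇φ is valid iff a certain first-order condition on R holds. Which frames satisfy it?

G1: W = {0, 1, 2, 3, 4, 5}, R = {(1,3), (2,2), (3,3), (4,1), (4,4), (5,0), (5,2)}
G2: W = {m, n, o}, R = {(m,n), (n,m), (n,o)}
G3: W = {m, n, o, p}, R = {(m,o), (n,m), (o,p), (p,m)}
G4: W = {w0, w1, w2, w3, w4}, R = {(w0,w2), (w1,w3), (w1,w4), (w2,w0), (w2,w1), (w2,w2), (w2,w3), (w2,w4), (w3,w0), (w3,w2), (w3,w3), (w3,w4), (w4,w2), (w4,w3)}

G4

Frame correspondent (Sahlqvist): ∀x ∀y ∀z ((xR²y ∧ xRz) → ∃w (yR²w ∧ zRw)) — i.e. a generalized confluence (Geach) condition.
G1: fails — 4R²1, 4R4 but no w with 1R²w and 4Rw.
G2: fails — mR²o, mRn but no w with oR²w and nRw.
G3: fails — mR²p, mRo but no w with pR²w and oRw.
G4: ✓.
Valid on: G4.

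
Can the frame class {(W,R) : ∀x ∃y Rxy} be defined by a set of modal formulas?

Yes: it is seriality, defined by the D schema □q → ◇q.
Suppose □q→◇q is valid. At any x set V(q)=W. Then □q at x, so ◇q at x, so x has a successor.

Definable; □q → ◇q defines it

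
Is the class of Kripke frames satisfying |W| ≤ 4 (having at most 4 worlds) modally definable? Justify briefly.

Not modally definable

If a class were modally definable it would be closed under disjoint unions (Goldblatt–Thomason).
Any modal formula valid on each of 5 disjoint one-world frames is valid on their disjoint union (validity is preserved under disjoint unions). Each one-world frame has |W|=1≤4, but the union has |W|=5.
So no modal formula (or set of formulas) defines exactly the |W|≤4 frames.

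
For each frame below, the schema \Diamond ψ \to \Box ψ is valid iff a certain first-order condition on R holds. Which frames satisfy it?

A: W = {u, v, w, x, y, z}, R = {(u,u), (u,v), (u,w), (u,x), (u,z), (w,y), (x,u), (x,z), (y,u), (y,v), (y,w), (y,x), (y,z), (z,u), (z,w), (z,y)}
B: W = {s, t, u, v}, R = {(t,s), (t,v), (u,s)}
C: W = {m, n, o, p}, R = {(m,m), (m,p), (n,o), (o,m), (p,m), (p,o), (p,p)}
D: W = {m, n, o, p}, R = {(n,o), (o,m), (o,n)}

Frame correspondent (Sahlqvist): \forall x \forall y \forall z (Rxy \wedge Rxz \to y = z) — i.e. partial functionality.
A: fails — u sees both u and v.
B: fails — t sees both s and v.
C: fails — m sees both m and p.
D: fails — o sees both m and n.

none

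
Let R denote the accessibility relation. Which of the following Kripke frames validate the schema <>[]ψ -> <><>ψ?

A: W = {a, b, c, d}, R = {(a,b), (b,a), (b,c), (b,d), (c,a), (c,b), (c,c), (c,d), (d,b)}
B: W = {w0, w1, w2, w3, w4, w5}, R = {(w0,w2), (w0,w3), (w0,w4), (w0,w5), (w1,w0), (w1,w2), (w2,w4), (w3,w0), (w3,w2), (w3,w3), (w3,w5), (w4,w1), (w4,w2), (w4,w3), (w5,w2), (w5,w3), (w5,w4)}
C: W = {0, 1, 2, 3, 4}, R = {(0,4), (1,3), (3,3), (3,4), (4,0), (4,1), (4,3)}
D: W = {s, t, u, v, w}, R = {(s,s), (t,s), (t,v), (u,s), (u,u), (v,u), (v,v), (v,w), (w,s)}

Frame correspondent (Sahlqvist): forall x forall y (xRy -> exists w (yRw & x R^2 w)) — i.e. a generalized confluence (Geach) condition.
A: satisfies the condition.
B: satisfies the condition.
C: satisfies the condition.
D: satisfies the condition.

A, B, C, D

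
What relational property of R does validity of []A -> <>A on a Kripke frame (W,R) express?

This is the D axiom.
Its frame correspondent is seriality — forall x exists y Rxy.

Seriality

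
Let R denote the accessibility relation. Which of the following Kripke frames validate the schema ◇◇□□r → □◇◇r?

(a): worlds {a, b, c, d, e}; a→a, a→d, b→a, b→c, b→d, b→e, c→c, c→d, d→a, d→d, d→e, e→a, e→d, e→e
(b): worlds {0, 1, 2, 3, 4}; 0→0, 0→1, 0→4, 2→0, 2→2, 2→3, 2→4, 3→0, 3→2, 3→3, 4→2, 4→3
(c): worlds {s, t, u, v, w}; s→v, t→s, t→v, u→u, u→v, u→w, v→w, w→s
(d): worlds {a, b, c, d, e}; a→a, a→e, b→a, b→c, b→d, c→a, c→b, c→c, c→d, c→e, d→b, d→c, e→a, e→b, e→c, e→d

(a), (d)

This is the axiom for a generalized confluence (Geach) condition; its first-order frame correspondent is ∀x ∀y ∀z ((xR²y ∧ xRz) → ∃w (yR²w ∧ zR²w)).
(a): satisfies the condition.
(b): fails — 0R²0, 0R1 but no w with 0R²w and 1R²w.
(c): fails — sR²w, sRv but no w* with wR²w* and vR²w*.
(d): satisfies the condition.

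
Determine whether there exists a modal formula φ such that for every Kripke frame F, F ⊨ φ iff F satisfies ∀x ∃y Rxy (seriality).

Yes — defined by □r → ◇r

The condition is seriality. A defining modal formula is □r → ◇r.
Suppose □r→◇r is valid. At any x set V(r)=W. Then □r at x, so ◇r at x, so x has a successor.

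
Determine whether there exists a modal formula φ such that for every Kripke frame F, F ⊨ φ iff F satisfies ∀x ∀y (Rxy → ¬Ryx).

Not modally definable

Any modally definable frame class is closed under surjective bounded morphisms.
The 3-cycle (worlds 0,1,2 with 0→1→2→0) is asymmetric. Mapping every world to a single reflexive point • is a surjective bounded morphism, and the reflexive point is not asymmetric (R•• but asymmetry requires ¬R••).
So the class is not modally definable.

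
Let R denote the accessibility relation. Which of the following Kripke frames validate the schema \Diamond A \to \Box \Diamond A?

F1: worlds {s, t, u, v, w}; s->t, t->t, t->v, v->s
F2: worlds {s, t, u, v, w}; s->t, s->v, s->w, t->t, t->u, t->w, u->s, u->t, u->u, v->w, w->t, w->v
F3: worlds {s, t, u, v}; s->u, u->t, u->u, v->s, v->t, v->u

The schema corresponds to the Euclidean property: \forall x \forall y \forall z (Rxy \wedge Rxz \to Ryz).
F1: fails — Rtv and Rtt but not Rvt.
F2: fails — Rsv and Rsv but not Rvv.
F3: fails — Rut and Rut but not Rtt.

none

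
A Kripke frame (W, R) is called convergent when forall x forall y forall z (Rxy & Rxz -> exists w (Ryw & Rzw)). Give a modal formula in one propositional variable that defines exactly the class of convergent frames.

The condition is convergence. The .2 schema ◇□r → □◇r defines it.
Suppose ◇□r→□◇r is valid. Take Rxy, Rxz and set V(r)={w : Ryw}. Then □r at y so ◇□r at x, so □◇r at x, so ◇r at z, giving w with Rzw and Ryw.

◇□r → □◇r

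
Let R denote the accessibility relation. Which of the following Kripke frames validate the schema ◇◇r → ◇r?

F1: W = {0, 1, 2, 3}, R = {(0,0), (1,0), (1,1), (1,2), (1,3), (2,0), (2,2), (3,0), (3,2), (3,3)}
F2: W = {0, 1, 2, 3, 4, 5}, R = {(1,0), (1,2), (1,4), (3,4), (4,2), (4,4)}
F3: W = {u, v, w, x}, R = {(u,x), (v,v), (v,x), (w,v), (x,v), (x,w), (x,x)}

F1

This is the axiom for a generalized confluence (Geach) condition; its first-order frame correspondent is ∀x ∀y (xR²y → ∃w (y = w ∧ xRw)).
F1: holds.
F2: fails — 3R²2 but no w with 2=w and 3Rw.
F3: fails — uR²v but no t with v=t and uRt.
Valid on: F1.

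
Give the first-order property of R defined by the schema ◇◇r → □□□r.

This is a Sahlqvist (Geach-type) schema ◇^2□^0r → □^3◇^0r.
Minimal-valuation argument: fix x; take any y with xR^2y and any z with xR^3z. Set V(r) to the set of worlds R-reachable from y in exactly 0 steps. Then □^0r holds at y, so the antecedent holds at x; validity forces ◇^0r at z, giving a w with zR^0w and yR^0w.
First-order correspondent: ∀x ∀y ∀z ((xR²y ∧ xR³z) → ∃w (y = w ∧ z = w)).

∀x ∀y ∀z ((xR²y ∧ xR³z) → ∃w (y = w ∧ z = w))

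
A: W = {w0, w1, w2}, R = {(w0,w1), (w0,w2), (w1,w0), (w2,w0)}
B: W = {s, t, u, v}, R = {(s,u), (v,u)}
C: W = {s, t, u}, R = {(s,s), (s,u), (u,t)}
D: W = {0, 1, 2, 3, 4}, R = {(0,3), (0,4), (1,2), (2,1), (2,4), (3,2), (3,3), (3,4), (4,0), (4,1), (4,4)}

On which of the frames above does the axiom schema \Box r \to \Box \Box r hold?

The schema corresponds to transitivity: \forall x \forall y \forall z (Rxy \wedge Ryz \to Rxz).
A: fails — Rw0w1 and Rw1w0 but not Rw0w0.
B: condition met.
C: fails — Rsu and Rut but not Rst.
D: fails — R34 and R40 but not R30.
Valid on: B.

B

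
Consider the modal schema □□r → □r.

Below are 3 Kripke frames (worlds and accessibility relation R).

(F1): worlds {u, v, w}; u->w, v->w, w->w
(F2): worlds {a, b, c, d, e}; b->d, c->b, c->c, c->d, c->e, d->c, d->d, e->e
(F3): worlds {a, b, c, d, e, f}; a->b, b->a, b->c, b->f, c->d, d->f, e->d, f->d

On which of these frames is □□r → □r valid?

(F1), (F2)

The schema corresponds to density: ∀x ∀y (Rxy → ∃z (Rxz ∧ Rzy)).
(F1): holds.
(F2): holds.
(F3): fails — Rbc but no z with Rbz and Rzc.
Valid on: (F1), (F2).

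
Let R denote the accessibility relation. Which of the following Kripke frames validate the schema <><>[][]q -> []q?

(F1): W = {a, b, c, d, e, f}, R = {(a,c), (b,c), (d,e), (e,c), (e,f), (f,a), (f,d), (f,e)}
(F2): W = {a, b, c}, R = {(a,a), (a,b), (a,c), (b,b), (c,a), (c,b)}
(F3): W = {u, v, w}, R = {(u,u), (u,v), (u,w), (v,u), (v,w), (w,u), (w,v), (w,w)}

(F3)

Frame correspondent (Sahlqvist): forall x forall y forall z ((x R^2 y & xRz) -> exists w (y R^2 w & z = w)) — i.e. a generalized confluence (Geach) condition.
(F1): fails — dR²c, dRe but no w with cR²w and e=w.
(F2): fails — aR²b, aRa but no w with bR²w and a=w.
(F3): condition met.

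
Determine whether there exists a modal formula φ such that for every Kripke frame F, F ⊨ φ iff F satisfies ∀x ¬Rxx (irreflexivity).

Any modally definable frame class is closed under surjective bounded morphisms.
The 2-cycle (worlds w0,w1 with w0→w1→w0) is irreflexive, and the map sending every world to a single reflexive point • is a surjective bounded morphism (forth: every edge maps to (•,•); back: every world has a successor). So any modal formula valid on the 2-cycle is also valid on the reflexive point, which is not irreflexive.
So no modal formula (or set of formulas) defines exactly the irreflexive frames.

Not modally definable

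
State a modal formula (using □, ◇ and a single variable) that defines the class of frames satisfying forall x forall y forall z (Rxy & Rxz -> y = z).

◇r → □r

A defining formula is ◇r → □r (the CD axiom).
Suppose ◇r→□r is valid. Take Rxy, Rxz and set V(r)={y}. Then ◇r at x, so □r at x, so r at z, i.e. z=y.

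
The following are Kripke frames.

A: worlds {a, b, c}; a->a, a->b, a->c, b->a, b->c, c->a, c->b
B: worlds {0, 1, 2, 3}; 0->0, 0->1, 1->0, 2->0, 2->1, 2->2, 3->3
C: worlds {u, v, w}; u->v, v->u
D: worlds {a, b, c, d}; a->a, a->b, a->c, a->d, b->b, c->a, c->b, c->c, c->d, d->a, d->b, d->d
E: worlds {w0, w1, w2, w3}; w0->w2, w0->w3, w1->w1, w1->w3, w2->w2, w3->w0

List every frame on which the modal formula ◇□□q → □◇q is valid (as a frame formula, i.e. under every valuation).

Frame correspondent (Sahlqvist): ∀x ∀y ∀z ((xRy ∧ xRz) → ∃w (yR²w ∧ zRw)) — i.e. a generalized confluence (Geach) condition.
A: satisfies the condition.
B: satisfies the condition.
C: fails — uRv, uRv but no t with vR²t and vRt.
D: satisfies the condition.
E: fails — w0Rw2, w0Rw3 but no w with w2R²w and w3Rw.
Valid on: A, B, D.

A, B, D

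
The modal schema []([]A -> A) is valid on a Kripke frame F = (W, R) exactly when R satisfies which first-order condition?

shift-reflexivity

This schema is the T□ axiom.
Its frame correspondent is shift-reflexivity — forall x forall y (Rxy -> Ryy).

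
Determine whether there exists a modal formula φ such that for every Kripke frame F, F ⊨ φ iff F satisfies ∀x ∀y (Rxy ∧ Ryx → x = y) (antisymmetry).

Modal frame validity is preserved under surjective bounded morphisms.
The 6-cycle (worlds 0,1,2,3,4,5 with 0→1→2→3→4→5→0) is antisymmetric. Sending even-indexed worlds to • and odd-indexed worlds to ∘ is a surjective bounded morphism onto the two-world frame with •↔∘, which is not antisymmetric.
So no modal formula (or set of formulas) defines exactly the antisymmetric frames.

Not modally definable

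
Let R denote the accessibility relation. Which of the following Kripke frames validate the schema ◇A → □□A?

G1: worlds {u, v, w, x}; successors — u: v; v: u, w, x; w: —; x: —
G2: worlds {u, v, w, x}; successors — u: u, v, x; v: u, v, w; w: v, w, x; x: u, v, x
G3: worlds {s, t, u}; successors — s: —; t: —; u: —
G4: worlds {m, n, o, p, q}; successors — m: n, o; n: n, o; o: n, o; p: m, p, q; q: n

Frame correspondent (Sahlqvist): ∀x ∀y ∀z ((xRy ∧ xR²z) → ∃w (y = w ∧ z = w)) — i.e. a generalized confluence (Geach) condition.
G1: fails — uRv, uR²u but v ≠ u.
G2: fails — uRu, uR²v but u ≠ v.
G3: holds.
G4: fails — mRn, mR²o but n ≠ o.

G3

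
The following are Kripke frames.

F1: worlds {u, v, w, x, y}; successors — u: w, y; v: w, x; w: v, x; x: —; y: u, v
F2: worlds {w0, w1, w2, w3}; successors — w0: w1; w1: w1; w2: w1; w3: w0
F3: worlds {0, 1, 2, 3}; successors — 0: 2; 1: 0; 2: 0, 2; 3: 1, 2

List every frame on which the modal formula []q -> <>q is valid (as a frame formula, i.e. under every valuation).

F2, F3

Frame correspondent (Sahlqvist): forall x exists y Rxy — i.e. seriality.
F1: fails — world x has no successor.
F2: ✓.
F3: ✓.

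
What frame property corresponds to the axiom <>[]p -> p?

symmetry: forall x forall y (Rxy -> Ryx)

This is frame-equivalent to p → □◇p (substitute ¬p for p and contrapose).
Suppose p→□◇p is valid. Take Rxy and set V(p)={x}. Then p at x, so □◇p at x, so ◇p at y, so some z with Ryz has p; z=x, i.e. Ryx.
The converse is a direct semantic check.
So the correspondent is symmetry.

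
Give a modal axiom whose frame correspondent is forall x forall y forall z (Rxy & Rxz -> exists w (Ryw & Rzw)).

The condition is convergence. The .2 schema ◇□q → □◇q defines it.
Suppose ◇□q→□◇q is valid. Take Rxy, Rxz and set V(q)={w : Ryw}. Then □q at y so ◇□q at x, so □◇q at x, so ◇q at z, giving w with Rzw and Ryw.

◇□q → □◇q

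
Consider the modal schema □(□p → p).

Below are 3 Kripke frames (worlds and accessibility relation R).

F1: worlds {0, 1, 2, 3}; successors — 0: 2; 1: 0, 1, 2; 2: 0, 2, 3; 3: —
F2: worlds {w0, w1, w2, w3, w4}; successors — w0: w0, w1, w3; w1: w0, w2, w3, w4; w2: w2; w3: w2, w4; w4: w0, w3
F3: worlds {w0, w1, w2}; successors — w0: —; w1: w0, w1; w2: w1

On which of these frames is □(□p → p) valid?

none

The schema corresponds to shift-reflexivity: ∀x ∀y (Rxy → Ryy).
F1: fails — R10 but not R00.
F2: fails — Rw1w3 but not Rw3w3.
F3: fails — Rw1w0 but not Rw0w0.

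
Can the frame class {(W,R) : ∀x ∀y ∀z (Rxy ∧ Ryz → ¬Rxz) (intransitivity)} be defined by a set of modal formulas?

No

Any modally definable frame class is closed under surjective bounded morphisms.
The 3-cycle (worlds 0,1,2 with 0→1→2→0) is intransitive. Mapping every world to a single reflexive point • is a surjective bounded morphism; the reflexive point is not intransitive (R••∧R•• but R••).
So no modal formula (or set of formulas) defines exactly the intransitive frames.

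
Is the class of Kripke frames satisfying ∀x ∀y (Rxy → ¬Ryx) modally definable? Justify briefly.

No

Any modally definable frame class is closed under surjective bounded morphisms.
The 4-cycle (worlds a,b,c,d with a→b→c→d→a) is asymmetric. Mapping every world to a single reflexive point • is a surjective bounded morphism, and the reflexive point is not asymmetric (R•• but asymmetry requires ¬R••).
So no modal formula (or set of formulas) defines exactly the asymmetric frames.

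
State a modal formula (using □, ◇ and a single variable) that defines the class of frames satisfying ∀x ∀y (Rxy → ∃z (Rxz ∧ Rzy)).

This is density; the standard corresponding axiom is C4: □□ψ → □ψ.
Suppose □□ψ→□ψ is valid. Take Rxy and set V(ψ)={w : xR²w}. Then □□ψ at x, so □ψ at x, so ψ at y, i.e. ∃z(Rxz∧Rzy).

□□ψ → □ψ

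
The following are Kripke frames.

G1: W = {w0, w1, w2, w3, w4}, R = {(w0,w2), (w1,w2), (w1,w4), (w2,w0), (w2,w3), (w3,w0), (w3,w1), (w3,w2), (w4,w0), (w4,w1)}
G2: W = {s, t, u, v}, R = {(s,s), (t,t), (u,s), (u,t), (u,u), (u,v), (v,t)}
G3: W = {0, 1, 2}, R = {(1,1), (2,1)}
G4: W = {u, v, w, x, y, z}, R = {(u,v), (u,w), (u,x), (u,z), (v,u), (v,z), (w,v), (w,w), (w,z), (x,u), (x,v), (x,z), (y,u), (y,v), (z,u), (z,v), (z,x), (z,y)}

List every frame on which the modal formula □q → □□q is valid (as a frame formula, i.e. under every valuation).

The schema corresponds to transitivity: ∀x ∀y ∀z (Rxy ∧ Ryz → Rxz).
G1: fails — Rw1w2 and Rw2w0 but not Rw1w0.
G2: satisfies the condition.
G3: satisfies the condition.
G4: fails — Ruv and Rvu but not Ruu.
Valid on: G2, G3.

G2, G3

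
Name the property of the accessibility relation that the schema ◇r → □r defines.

Partial functionality

Suppose ◇r→□r is valid. Take Rxy, Rxz and set V(r)={y}. Then ◇r at x, so □r at x, so r at z, i.e. z=y.
Conversely, any frame satisfying ∀x ∀y ∀z (Rxy ∧ Rxz → y = z) validates the schema.
So the correspondent is partial functionality.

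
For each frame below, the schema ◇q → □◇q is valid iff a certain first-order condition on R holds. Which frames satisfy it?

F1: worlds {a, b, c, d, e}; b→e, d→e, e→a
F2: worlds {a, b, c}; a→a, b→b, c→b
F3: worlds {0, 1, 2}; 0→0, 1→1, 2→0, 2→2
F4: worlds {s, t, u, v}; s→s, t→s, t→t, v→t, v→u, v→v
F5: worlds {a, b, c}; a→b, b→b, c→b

The schema corresponds to the Euclidean property: ∀x ∀y ∀z (Rxy ∧ Rxz → Ryz).
F1: fails — Rbe and Rbe but not Ree.
F2: satisfies the condition.
F3: fails — R20 and R22 but not R02.
F4: fails — Rts and Rtt but not Rst.
F5: satisfies the condition.

F2, F5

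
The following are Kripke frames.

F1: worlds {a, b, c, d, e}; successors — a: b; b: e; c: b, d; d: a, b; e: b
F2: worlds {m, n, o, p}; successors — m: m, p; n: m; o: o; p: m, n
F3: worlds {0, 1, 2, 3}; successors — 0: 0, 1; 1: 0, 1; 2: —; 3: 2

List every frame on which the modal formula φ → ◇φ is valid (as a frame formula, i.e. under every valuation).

none

The schema corresponds to reflexivity: ∀x Rxx.
F1: fails — world a does not see itself.
F2: fails — world n does not see itself.
F3: fails — world 2 does not see itself.
Valid on no frame.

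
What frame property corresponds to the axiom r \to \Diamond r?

This is frame-equivalent to □r → r (substitute ¬r for r and contrapose).
Suppose □r→r is valid. At any x set V(r)={w : Rxw}. Then □r holds at x, so r holds at x, i.e. Rxx.
Conversely, any frame satisfying \forall x Rxx validates the schema.
So the correspondent is reflexivity.

Reflexivity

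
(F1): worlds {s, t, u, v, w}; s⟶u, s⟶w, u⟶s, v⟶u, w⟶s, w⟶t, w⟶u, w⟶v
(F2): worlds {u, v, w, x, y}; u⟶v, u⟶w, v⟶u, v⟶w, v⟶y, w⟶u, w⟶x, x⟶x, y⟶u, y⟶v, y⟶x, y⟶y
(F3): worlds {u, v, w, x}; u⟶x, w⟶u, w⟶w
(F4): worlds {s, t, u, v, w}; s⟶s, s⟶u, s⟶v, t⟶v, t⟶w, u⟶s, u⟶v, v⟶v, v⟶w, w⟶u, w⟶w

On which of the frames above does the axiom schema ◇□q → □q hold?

This is the axiom for the Euclidean property; its first-order frame correspondent is ∀x ∀y ∀z (Rxy ∧ Rxz → Ryz).
(F1): fails — Rsw and Rsw but not Rww.
(F2): fails — Ruv and Ruv but not Rvv.
(F3): fails — Rux and Rux but not Rxx.
(F4): fails — Rsv and Rsu but not Rvu.

none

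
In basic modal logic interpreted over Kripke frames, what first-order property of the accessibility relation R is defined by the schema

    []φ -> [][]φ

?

Suppose □φ→□□φ is valid. Take Rxy, Ryz and set V(φ)={w : Rxw}. Then □φ at x, so □□φ at x, so □φ at y, so φ at z, i.e. Rxz.
Conversely, on a frame with transitivity the schema holds at every world under every valuation.
Frame condition: forall x forall y forall z (Rxy & Ryz -> Rxz).

transitivity: forall x forall y forall z (Rxy & Ryz -> Rxz)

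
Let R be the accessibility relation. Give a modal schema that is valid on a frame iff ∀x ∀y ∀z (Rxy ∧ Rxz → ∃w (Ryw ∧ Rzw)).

◇□q → □◇q

A defining formula is ◇□q → □◇q (the .2 axiom).
Suppose ◇□q→□◇q is valid. Take Rxy, Rxz and set V(q)={w : Ryw}. Then □q at y so ◇□q at x, so □◇q at x, so ◇q at z, giving w with Rzw and Ryw.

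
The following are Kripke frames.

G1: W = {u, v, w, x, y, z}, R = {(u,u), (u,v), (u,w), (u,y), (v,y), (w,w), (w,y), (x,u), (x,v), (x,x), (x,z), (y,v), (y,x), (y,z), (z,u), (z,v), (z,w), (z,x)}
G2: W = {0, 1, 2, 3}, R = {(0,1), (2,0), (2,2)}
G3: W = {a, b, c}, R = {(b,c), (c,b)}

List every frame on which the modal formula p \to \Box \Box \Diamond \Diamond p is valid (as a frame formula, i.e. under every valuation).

G3

Frame correspondent (Sahlqvist): \forall x \forall z (x R^2 z \to \exists w (x = w \wedge z R^2 w)) — i.e. a generalized confluence (Geach) condition.
G1: fails — uR²v but no t with u=t and vR²t.
G2: fails — 2R²0 but no w with 2=w and 0R²w.
G3: condition met.
Valid on: G3.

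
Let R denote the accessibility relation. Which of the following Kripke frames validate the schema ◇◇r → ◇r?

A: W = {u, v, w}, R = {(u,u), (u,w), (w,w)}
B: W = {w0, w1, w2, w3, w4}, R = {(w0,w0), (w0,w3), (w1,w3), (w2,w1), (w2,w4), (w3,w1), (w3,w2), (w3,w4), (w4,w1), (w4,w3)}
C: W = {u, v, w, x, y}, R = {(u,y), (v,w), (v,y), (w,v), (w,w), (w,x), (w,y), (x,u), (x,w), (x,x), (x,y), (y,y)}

A

This is the axiom for a generalized confluence (Geach) condition; its first-order frame correspondent is ∀x ∀y (xR²y → ∃w (y = w ∧ xRw)).
A: condition met.
B: fails — w0R²w1 but no w with w1=w and w0Rw.
C: fails — vR²v but no t with v=t and vRt.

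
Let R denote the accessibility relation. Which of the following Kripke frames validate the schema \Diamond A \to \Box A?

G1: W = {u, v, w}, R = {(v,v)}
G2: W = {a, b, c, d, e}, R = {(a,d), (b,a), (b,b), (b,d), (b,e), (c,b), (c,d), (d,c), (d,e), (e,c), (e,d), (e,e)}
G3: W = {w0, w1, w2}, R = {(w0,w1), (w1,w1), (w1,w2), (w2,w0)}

G1

The schema corresponds to partial functionality: \forall x \forall y \forall z (Rxy \wedge Rxz \to y = z).
G1: condition met.
G2: fails — b sees both a and b.
G3: fails — w1 sees both w1 and w2.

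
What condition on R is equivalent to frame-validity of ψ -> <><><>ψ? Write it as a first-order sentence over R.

forall x exists w (x = w & x R^3 w)

This is a Sahlqvist (Geach-type) schema ◇^0□^0ψ → □^0◇^3ψ.
Minimal-valuation argument: fix x; take any y with xR^0y and any z with xR^0z. Set V(ψ) to the set of worlds R-reachable from y in exactly 0 steps. Then □^0ψ holds at y, so the antecedent holds at x; validity forces ◇^3ψ at z, giving a w with zR^3w and yR^0w.
First-order correspondent: forall x exists w (x = w & x R^3 w).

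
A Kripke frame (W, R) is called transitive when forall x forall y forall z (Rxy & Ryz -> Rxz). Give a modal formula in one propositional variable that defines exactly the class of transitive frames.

□ψ → □□ψ

This is transitivity; the standard corresponding axiom is 4: □ψ → □□ψ.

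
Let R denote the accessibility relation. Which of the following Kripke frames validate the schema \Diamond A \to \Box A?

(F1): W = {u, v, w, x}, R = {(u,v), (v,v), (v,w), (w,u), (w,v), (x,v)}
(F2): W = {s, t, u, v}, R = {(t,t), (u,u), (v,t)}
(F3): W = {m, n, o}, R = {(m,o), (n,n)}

The schema corresponds to partial functionality: \forall x \forall y \forall z (Rxy \wedge Rxz \to y = z).
(F1): fails — v sees both v and w.
(F2): holds.
(F3): holds.
Valid on: (F2), (F3).

(F2), (F3)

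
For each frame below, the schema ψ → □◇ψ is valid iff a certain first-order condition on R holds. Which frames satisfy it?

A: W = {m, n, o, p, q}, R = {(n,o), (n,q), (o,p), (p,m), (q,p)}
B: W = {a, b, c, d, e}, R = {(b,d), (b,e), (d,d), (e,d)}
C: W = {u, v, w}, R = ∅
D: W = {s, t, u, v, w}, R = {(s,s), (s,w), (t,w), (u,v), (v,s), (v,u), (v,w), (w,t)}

C

This is the axiom for symmetry; its first-order frame correspondent is ∀x ∀y (Rxy → Ryx).
A: fails — Rop but not Rpo.
B: fails — Red but not Rde.
C: satisfies the condition.
D: fails — Rvw but not Rwv.
Valid on: C.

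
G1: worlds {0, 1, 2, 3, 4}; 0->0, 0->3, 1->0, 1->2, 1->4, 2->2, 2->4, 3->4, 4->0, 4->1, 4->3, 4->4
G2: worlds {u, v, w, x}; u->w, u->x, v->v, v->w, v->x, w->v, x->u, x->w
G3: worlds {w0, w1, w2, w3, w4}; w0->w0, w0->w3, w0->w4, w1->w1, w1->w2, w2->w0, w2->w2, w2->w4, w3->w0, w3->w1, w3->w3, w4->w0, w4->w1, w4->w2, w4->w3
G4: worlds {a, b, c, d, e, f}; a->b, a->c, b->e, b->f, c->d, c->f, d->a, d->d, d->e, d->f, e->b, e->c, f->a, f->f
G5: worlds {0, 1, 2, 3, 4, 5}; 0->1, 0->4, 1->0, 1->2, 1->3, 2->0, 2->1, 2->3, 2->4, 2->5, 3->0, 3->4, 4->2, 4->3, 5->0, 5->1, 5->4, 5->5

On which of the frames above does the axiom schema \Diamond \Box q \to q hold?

none

Frame correspondent (Sahlqvist): \forall x \forall y (Rxy \to Ryx) — i.e. symmetry.
G1: fails — R10 but not R01.
G2: fails — Rxw but not Rwx.
G3: fails — Rw1w2 but not Rw2w1.
G4: fails — Rde but not Red.
G5: fails — R04 but not R40.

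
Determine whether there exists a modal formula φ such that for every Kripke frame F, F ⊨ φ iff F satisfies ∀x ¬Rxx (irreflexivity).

Not modally definable

Any modally definable frame class is closed under surjective bounded morphisms.
The 4-cycle (worlds a,b,c,d with a→b→c→d→a) is irreflexive, and the map sending every world to a single reflexive point • is a surjective bounded morphism (forth: every edge maps to (•,•); back: every world has a successor). So any modal formula valid on the 4-cycle is also valid on the reflexive point, which is not irreflexive.
So no modal formula (or set of formulas) defines exactly the irreflexive frames.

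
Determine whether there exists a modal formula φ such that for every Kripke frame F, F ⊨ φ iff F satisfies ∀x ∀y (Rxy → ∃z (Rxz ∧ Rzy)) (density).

Yes, by □□p → □p

This is a Sahlqvist condition; the C4 axiom □□p → □p defines it.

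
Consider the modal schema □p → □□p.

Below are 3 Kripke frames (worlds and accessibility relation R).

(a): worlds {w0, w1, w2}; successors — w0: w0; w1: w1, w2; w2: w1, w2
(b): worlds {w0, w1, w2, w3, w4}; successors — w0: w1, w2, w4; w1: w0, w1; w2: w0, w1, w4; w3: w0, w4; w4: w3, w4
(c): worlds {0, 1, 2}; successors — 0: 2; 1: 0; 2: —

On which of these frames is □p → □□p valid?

This is the axiom for transitivity; its first-order frame correspondent is ∀x ∀y ∀z (Rxy ∧ Ryz → Rxz).
(a): condition met.
(b): fails — Rw1w0 and Rw0w4 but not Rw1w4.
(c): fails — R10 and R02 but not R12.

(a)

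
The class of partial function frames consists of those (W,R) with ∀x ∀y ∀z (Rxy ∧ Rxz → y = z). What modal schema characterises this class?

◇s → □s

The condition is partial functionality. The CD schema ◇s → □s defines it.
Suppose ◇s→□s is valid. Take Rxy, Rxz and set V(s)={y}. Then ◇s at x, so □s at x, so s at z, i.e. z=y.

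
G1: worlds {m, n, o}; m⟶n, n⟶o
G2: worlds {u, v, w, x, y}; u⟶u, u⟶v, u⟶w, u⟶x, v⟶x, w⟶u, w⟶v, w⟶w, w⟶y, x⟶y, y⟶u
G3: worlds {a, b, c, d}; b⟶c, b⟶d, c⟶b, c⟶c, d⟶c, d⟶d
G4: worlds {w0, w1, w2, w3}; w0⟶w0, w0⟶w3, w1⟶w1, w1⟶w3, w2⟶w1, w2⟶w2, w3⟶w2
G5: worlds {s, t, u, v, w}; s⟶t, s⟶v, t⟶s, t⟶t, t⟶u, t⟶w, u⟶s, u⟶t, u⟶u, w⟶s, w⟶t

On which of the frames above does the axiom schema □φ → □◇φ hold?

This is the axiom for a generalized confluence (Geach) condition; its first-order frame correspondent is ∀x ∀z (xRz → ∃w (xRw ∧ zRw)).
G1: fails — mRn but no w with mRw and nRw.
G2: fails — uRx but no t with uRt and xRt.
G3: holds.
G4: fails — w0Rw3 but no w with w0Rw and w3Rw.
G5: fails — sRv but no w* with sRw* and vRw*.

G3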